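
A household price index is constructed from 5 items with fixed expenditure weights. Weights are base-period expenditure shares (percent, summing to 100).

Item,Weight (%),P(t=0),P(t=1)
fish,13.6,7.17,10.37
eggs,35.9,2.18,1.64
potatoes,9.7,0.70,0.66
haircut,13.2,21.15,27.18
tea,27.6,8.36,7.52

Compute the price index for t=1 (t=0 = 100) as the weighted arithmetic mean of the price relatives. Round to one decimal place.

97.6

fish: 13.6 × (10.37/7.17) = 13.6 × 1.446304 = 19.6697
eggs: 35.9 × (1.64/2.18) = 35.9 × 0.752294 = 27.0073
potatoes: 9.7 × (0.66/0.70) = 9.7 × 0.942857 = 9.1457
haircut: 13.2 × (27.18/21.15) = 13.2 × 1.285106 = 16.9634
tea: 27.6 × (7.52/8.36) = 27.6 × 0.899522 = 24.8268
Index = Σ wᵢ·(p₁ᵢ/p₀ᵢ) = 19.6697 + 27.0073 + 9.1457 + 16.9634 + 24.8268 = 97.6130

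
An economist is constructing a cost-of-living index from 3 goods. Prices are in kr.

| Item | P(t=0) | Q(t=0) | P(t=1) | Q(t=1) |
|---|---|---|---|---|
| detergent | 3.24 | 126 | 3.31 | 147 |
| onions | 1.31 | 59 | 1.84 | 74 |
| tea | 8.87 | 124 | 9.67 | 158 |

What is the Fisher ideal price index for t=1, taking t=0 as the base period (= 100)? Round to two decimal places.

108.85

Laspeyres component (base-period weights):
ΣP(t=1)Q(t=0) = 3.31×126 + 1.84×59 + 9.67×124 = 417.06 + 108.56 + 1199.08 = 1724.7
ΣP(t=0)Q(t=0) = 3.24×126 + 1.31×59 + 8.87×124 = 408.24 + 77.29 + 1099.88 = 1585.41
L = 1724.7 / 1585.41 × 100 = 108.7857
Paasche component (current-period weights):
ΣP(t=1)Q(t=1) = 3.31×147 + 1.84×74 + 9.67×158 = 486.57 + 136.16 + 1527.86 = 2150.59
ΣP(t=0)Q(t=1) = 3.24×147 + 1.31×74 + 8.87×158 = 476.28 + 96.94 + 1401.46 = 1974.68
P = 2150.59 / 1974.68 × 100 = 108.9083
Fisher = √(L × P) = √(108.7857 × 108.9083) = 108.8470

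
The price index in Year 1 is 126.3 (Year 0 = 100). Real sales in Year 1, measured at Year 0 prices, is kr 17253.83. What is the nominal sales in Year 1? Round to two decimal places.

21791.59

Nominal = Real × (Index/100) = 17253.83 × (126.3/100)
        = 17253.83 × 1.263 = 21791.5873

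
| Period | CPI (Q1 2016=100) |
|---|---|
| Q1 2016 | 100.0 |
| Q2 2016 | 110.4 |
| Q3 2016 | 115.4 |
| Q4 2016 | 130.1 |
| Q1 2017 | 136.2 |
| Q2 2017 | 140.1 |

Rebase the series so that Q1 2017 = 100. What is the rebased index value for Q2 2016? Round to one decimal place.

Rebased(Q2 2016) = 110.4 / 136.2 × 100 = 81.0573

81.1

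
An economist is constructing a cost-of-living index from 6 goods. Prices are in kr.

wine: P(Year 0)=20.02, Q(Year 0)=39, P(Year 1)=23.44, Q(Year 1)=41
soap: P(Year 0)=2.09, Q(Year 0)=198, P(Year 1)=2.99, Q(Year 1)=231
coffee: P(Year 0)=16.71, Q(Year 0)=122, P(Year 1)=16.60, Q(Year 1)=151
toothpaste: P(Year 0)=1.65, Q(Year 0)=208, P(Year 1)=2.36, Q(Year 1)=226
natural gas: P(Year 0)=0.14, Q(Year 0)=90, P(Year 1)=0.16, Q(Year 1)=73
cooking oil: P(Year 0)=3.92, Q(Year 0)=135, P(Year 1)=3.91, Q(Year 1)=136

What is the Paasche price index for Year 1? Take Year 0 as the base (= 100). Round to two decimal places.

110.37

Paasche price index uses current-period quantities as weights.
ΣP(Year 1)·Q(Year 1) = 23.44×41 + 2.99×231 + 16.60×151 + 2.36×226 + 0.16×73 + 3.91×136 = 961.04 + 690.69 + 2506.6 + 533.36 + 11.68 + 531.76 = 5235.13
ΣP(Year 0)·Q(Year 1) = 20.02×41 + 2.09×231 + 16.71×151 + 1.65×226 + 0.14×73 + 3.92×136 = 820.82 + 482.79 + 2523.21 + 372.9 + 10.22 + 533.12 = 4743.06
Index = 5235.13 / 4743.06 × 100 = 110.3745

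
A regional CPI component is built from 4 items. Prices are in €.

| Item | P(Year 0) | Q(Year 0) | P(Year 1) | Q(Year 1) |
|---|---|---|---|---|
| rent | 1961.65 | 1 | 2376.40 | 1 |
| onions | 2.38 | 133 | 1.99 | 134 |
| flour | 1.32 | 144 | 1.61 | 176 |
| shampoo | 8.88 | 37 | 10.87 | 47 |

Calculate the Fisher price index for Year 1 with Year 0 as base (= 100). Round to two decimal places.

Laspeyres component (base-period weights):
ΣP(Year 1)Q(Year 0) = 2376.40×1 + 1.99×133 + 1.61×144 + 10.87×37 = 2376.4 + 264.67 + 231.84 + 402.19 = 3275.1
ΣP(Year 0)Q(Year 0) = 1961.65×1 + 2.38×133 + 1.32×144 + 8.88×37 = 1961.65 + 316.54 + 190.08 + 328.56 = 2796.83
L = 3275.1 / 2796.83 × 100 = 117.1004
Paasche component (current-period weights):
ΣP(Year 1)Q(Year 1) = 2376.40×1 + 1.99×134 + 1.61×176 + 10.87×47 = 2376.4 + 266.66 + 283.36 + 510.89 = 3437.31
ΣP(Year 0)Q(Year 1) = 1961.65×1 + 2.38×134 + 1.32×176 + 8.88×47 = 1961.65 + 318.92 + 232.32 + 417.36 = 2930.25
P = 3437.31 / 2930.25 × 100 = 117.3043
Fisher = √(L × P) = √(117.1004 × 117.3043) = 117.2023

117.20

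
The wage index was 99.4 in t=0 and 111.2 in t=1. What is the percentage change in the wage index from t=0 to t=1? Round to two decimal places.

Change = (111.2 − 99.4) / 99.4 × 100
       = 11.8 / 99.4 × 100 = 11.8712%

11.87%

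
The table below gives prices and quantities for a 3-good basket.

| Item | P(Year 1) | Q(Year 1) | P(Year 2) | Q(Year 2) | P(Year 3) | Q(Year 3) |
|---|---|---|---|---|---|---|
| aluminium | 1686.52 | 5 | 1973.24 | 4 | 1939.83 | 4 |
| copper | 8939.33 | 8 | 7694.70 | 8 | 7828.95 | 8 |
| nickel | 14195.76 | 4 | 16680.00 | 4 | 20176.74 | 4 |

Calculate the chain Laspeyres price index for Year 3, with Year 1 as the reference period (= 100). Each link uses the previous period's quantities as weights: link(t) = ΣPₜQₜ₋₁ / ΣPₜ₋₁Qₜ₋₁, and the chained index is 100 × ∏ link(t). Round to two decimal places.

112.11

Link Year 1→Year 2:
ΣP(Year 2)Q(Year 1) = 1973.24×5 + 7694.70×8 + 16680.00×4 = 9866.2 + 61557.6 + 66720 = 138143.8
ΣP(Year 1)Q(Year 1) = 1686.52×5 + 8939.33×8 + 14195.76×4 = 8432.6 + 71514.64 + 56783.04 = 136730.28
link = 138143.8/136730.28 = 1.010338
Link Year 2→Year 3:
ΣP(Year 3)Q(Year 2) = 1939.83×4 + 7828.95×8 + 20176.74×4 = 7759.32 + 62631.6 + 80706.96 = 151097.88
ΣP(Year 2)Q(Year 2) = 1973.24×4 + 7694.70×8 + 16680.00×4 = 7892.96 + 61557.6 + 66720 = 136170.56
link = 151097.88/136170.56 = 1.109622
Chained index = 100 × 1.010338 × 1.109622 = 112.1094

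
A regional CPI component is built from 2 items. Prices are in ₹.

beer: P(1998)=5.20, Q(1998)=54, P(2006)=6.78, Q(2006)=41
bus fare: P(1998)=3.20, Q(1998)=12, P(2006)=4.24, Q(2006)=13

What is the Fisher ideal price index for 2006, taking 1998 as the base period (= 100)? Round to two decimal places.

Laspeyres component (base-period weights):
ΣP(2006)Q(1998) = 6.78×54 + 4.24×12 = 366.12 + 50.88 = 417
ΣP(1998)Q(1998) = 5.20×54 + 3.20×12 = 280.8 + 38.4 = 319.2
L = 417 / 319.2 × 100 = 130.6391
Paasche component (current-period weights):
ΣP(2006)Q(2006) = 6.78×41 + 4.24×13 = 277.98 + 55.12 = 333.1
ΣP(1998)Q(2006) = 5.20×41 + 3.20×13 = 213.2 + 41.6 = 254.8
P = 333.1 / 254.8 × 100 = 130.7300
Fisher = √(L × P) = √(130.6391 × 130.7300) = 130.6845

130.68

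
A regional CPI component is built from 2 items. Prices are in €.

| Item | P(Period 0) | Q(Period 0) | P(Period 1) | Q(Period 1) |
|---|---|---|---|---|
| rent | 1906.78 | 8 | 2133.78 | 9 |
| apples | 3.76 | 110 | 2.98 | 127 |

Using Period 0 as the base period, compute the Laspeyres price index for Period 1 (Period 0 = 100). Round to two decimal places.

Laspeyres price index uses base-period quantities as weights.
ΣP(Period 1)·Q(Period 0) = 2133.78×8 + 2.98×110 = 17070.24 + 327.8 = 17398.04
ΣP(Period 0)·Q(Period 0) = 1906.78×8 + 3.76×110 = 15254.24 + 413.6 = 15667.84
Index = 17398.04 / 15667.84 × 100 = 111.0430

111.04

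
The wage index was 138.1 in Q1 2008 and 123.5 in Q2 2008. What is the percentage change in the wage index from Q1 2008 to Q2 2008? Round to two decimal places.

-10.57%

Change = (123.5 − 138.1) / 138.1 × 100
       = -14.6 / 138.1 × 100 = -10.5720%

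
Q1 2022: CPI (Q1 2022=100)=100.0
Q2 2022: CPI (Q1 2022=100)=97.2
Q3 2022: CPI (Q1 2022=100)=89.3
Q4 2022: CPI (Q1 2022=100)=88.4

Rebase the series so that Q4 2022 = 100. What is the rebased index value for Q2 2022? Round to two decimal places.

109.95

Rebased(Q2 2022) = 97.2 / 88.4 × 100 = 109.9548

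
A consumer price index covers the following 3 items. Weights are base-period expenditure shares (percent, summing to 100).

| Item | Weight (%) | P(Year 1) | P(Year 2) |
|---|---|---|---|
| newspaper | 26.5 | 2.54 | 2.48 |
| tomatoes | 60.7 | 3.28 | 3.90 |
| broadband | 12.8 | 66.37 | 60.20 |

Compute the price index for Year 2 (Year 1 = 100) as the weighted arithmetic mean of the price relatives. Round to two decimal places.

newspaper: 26.5 × (2.48/2.54) = 26.5 × 0.976378 = 25.8740
tomatoes: 60.7 × (3.90/3.28) = 60.7 × 1.189024 = 72.1738
broadband: 12.8 × (60.20/66.37) = 12.8 × 0.907036 = 11.6101
Index = Σ wᵢ·(p₁ᵢ/p₀ᵢ) = 25.8740 + 72.1738 + 11.6101 = 109.6579

109.66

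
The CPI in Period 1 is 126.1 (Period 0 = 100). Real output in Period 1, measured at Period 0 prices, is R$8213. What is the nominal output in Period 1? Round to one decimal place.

10356.6

Nominal = Real × (Index/100) = 8213 × (126.1/100)
        = 8213 × 1.261 = 10356.5930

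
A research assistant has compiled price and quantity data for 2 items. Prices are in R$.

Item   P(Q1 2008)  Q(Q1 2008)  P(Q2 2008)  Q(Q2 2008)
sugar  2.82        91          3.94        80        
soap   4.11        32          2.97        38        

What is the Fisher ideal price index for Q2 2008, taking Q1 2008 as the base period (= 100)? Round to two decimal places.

114.47

Laspeyres component (base-period weights):
ΣP(Q2 2008)Q(Q1 2008) = 3.94×91 + 2.97×32 = 358.54 + 95.04 = 453.58
ΣP(Q1 2008)Q(Q1 2008) = 2.82×91 + 4.11×32 = 256.62 + 131.52 = 388.14
L = 453.58 / 388.14 × 100 = 116.8599
Paasche component (current-period weights):
ΣP(Q2 2008)Q(Q2 2008) = 3.94×80 + 2.97×38 = 315.2 + 112.86 = 428.06
ΣP(Q1 2008)Q(Q2 2008) = 2.82×80 + 4.11×38 = 225.6 + 156.18 = 381.78
P = 428.06 / 381.78 × 100 = 112.1222
Fisher = √(L × P) = √(116.8599 × 112.1222) = 114.4665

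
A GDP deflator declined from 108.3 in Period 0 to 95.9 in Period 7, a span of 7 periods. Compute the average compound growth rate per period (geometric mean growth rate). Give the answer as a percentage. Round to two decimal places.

Growth factor = (95.9/108.3)^(1/7) = (0.885503)^(1/7) = 0.982779
Growth rate = 0.982779 − 1 = -0.017221 = -1.7221%

-1.72%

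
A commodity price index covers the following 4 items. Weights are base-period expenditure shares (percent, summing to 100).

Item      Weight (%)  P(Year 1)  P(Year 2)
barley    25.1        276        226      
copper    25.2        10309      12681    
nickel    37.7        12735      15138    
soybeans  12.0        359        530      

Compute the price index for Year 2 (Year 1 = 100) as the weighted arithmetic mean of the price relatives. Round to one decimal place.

114.1

barley: 25.1 × (226/276) = 25.1 × 0.818841 = 20.5529
copper: 25.2 × (12681/10309) = 25.2 × 1.230090 = 30.9983
nickel: 37.7 × (15138/12735) = 37.7 × 1.188693 = 44.8137
soybeans: 12.0 × (530/359) = 12.0 × 1.476323 = 17.7159
Index = Σ wᵢ·(p₁ᵢ/p₀ᵢ) = 20.5529 + 30.9983 + 44.8137 + 17.7159 = 114.0808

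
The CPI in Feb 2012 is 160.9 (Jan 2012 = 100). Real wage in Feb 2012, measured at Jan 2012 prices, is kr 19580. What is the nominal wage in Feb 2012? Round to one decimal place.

Nominal = Real × (Index/100) = 19580 × (160.9/100)
        = 19580 × 1.609 = 31504.2200

31504.2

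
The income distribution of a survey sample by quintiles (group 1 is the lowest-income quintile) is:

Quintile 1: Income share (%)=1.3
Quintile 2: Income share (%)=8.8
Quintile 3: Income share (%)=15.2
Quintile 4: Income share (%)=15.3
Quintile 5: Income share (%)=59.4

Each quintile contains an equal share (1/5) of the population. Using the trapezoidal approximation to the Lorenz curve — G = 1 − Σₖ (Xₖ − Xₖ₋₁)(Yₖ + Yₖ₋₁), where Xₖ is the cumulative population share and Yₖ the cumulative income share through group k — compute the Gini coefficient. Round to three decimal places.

0.491

Cumulative income shares Yₖ: 0.0130, 0.1010, 0.2530, 0.4060, 1.0000
Σ (Xₖ−Xₖ₋₁)(Yₖ+Yₖ₋₁) = (1/5)(0.0130+0.0000) + (1/5)(0.1010+0.0130) + (1/5)(0.2530+0.1010) + (1/5)(0.4060+0.2530) + (1/5)(1.0000+0.4060)
  = 0.0026 + 0.0228 + 0.0708 + 0.1318 + 0.2812 = 0.5092
G = 1 − 0.5092 = 0.4908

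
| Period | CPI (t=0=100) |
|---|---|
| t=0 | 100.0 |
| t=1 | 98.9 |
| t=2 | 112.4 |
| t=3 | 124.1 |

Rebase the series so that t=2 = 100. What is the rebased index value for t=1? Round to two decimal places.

Rebased(t=1) = 98.9 / 112.4 × 100 = 87.9893

87.99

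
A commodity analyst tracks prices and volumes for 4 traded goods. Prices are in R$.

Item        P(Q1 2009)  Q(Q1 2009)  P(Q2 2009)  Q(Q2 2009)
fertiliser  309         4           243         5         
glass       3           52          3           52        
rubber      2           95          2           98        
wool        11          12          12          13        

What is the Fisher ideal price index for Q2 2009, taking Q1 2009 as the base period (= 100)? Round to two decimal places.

Laspeyres component (base-period weights):
ΣP(Q2 2009)Q(Q1 2009) = 243×4 + 3×52 + 2×95 + 12×12 = 972 + 156 + 190 + 144 = 1462
ΣP(Q1 2009)Q(Q1 2009) = 309×4 + 3×52 + 2×95 + 11×12 = 1236 + 156 + 190 + 132 = 1714
L = 1462 / 1714 × 100 = 85.2975
Paasche component (current-period weights):
ΣP(Q2 2009)Q(Q2 2009) = 243×5 + 3×52 + 2×98 + 12×13 = 1215 + 156 + 196 + 156 = 1723
ΣP(Q1 2009)Q(Q2 2009) = 309×5 + 3×52 + 2×98 + 11×13 = 1545 + 156 + 196 + 143 = 2040
P = 1723 / 2040 × 100 = 84.4608
Fisher = √(L × P) = √(85.2975 × 84.4608) = 84.8781

84.88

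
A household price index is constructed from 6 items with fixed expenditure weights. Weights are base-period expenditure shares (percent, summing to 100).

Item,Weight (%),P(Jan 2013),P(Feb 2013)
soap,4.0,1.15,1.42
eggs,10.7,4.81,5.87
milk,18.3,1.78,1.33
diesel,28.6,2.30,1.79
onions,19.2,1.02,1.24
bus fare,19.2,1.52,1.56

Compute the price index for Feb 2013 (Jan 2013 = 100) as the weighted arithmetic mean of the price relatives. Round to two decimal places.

soap: 4.0 × (1.42/1.15) = 4.0 × 1.234783 = 4.9391
eggs: 10.7 × (5.87/4.81) = 10.7 × 1.220374 = 13.0580
milk: 18.3 × (1.33/1.78) = 18.3 × 0.747191 = 13.6736
diesel: 28.6 × (1.79/2.30) = 28.6 × 0.778261 = 22.2583
onions: 19.2 × (1.24/1.02) = 19.2 × 1.215686 = 23.3412
bus fare: 19.2 × (1.56/1.52) = 19.2 × 1.026316 = 19.7053
Index = Σ wᵢ·(p₁ᵢ/p₀ᵢ) = 4.9391 + 13.0580 + 13.6736 + 22.2583 + 23.3412 + 19.7053 = 96.9754

96.98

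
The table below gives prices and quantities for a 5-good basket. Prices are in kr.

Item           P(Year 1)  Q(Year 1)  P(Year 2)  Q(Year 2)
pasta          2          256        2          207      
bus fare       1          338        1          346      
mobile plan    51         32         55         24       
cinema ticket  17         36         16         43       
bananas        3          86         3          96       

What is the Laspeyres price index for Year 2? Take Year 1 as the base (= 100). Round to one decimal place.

Laspeyres price index uses base-period quantities as weights.
ΣP(Year 2)·Q(Year 1) = 2×256 + 1×338 + 55×32 + 16×36 + 3×86 = 512 + 338 + 1760 + 576 + 258 = 3444
ΣP(Year 1)·Q(Year 1) = 2×256 + 1×338 + 51×32 + 17×36 + 3×86 = 512 + 338 + 1632 + 612 + 258 = 3352
Index = 3444 / 3352 × 100 = 102.7446

102.7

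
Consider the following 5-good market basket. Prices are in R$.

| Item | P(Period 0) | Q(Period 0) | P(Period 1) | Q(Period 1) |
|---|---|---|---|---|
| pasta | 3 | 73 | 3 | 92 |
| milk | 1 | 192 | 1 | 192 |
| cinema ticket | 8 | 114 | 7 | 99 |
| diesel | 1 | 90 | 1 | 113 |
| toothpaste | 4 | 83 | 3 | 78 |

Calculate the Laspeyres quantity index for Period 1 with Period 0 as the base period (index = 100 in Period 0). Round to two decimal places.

Laspeyres quantity index uses base-period prices as weights.
ΣP(Period 0)·Q(Period 1) = 3×92 + 1×192 + 8×99 + 1×113 + 4×78 = 276 + 192 + 792 + 113 + 312 = 1685
ΣP(Period 0)·Q(Period 0) = 3×73 + 1×192 + 8×114 + 1×90 + 4×83 = 219 + 192 + 912 + 90 + 332 = 1745
Index = 1685 / 1745 × 100 = 96.5616

96.56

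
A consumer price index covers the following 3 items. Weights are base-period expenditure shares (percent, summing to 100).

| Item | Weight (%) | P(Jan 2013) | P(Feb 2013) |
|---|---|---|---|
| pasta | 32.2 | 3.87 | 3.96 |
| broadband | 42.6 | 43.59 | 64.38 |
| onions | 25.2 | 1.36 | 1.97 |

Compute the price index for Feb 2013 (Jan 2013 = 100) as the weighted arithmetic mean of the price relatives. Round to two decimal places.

pasta: 32.2 × (3.96/3.87) = 32.2 × 1.023256 = 32.9488
broadband: 42.6 × (64.38/43.59) = 42.6 × 1.476944 = 62.9178
onions: 25.2 × (1.97/1.36) = 25.2 × 1.448529 = 36.5029
Index = Σ wᵢ·(p₁ᵢ/p₀ᵢ) = 32.9488 + 62.9178 + 36.5029 = 132.3696

132.37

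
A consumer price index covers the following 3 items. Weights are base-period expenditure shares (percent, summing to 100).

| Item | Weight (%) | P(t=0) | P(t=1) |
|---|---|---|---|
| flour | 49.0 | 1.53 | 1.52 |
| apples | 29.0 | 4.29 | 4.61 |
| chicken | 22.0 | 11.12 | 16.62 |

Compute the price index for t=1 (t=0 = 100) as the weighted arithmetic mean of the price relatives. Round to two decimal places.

112.72

flour: 49.0 × (1.52/1.53) = 49.0 × 0.993464 = 48.6797
apples: 29.0 × (4.61/4.29) = 29.0 × 1.074592 = 31.1632
chicken: 22.0 × (16.62/11.12) = 22.0 × 1.494604 = 32.8813
Index = Σ wᵢ·(p₁ᵢ/p₀ᵢ) = 48.6797 + 31.1632 + 32.8813 = 112.7242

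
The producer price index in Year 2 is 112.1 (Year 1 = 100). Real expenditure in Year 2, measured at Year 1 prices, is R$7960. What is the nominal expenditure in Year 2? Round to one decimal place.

8923.2

Nominal = Real × (Index/100) = 7960 × (112.1/100)
        = 7960 × 1.121 = 8923.1600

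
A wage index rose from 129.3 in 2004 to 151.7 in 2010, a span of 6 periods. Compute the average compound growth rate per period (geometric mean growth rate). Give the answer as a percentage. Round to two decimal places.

Growth factor = (151.7/129.3)^(1/6) = (1.173241)^(1/6) = 1.026986
Growth rate = 1.026986 − 1 = 0.026986 = 2.6986%

2.70%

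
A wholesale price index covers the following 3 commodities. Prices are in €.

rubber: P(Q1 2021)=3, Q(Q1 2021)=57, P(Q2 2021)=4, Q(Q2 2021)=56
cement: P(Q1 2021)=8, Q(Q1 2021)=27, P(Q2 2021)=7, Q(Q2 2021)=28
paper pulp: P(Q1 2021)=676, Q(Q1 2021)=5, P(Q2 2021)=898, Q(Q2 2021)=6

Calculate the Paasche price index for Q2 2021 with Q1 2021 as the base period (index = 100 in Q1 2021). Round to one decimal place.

Paasche price index uses current-period quantities as weights.
ΣP(Q2 2021)·Q(Q2 2021) = 4×56 + 7×28 + 898×6 = 224 + 196 + 5388 = 5808
ΣP(Q1 2021)·Q(Q2 2021) = 3×56 + 8×28 + 676×6 = 168 + 224 + 4056 = 4448
Index = 5808 / 4448 × 100 = 130.5755

130.6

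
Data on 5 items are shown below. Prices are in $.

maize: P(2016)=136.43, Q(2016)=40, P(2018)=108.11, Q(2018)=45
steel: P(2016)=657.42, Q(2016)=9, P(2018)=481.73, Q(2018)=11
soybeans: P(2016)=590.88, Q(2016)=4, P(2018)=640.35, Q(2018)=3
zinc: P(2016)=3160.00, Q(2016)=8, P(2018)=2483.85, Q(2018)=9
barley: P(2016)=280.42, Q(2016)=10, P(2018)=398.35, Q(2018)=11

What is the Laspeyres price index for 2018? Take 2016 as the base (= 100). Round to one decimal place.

Laspeyres price index uses base-period quantities as weights.
ΣP(2018)·Q(2016) = 108.11×40 + 481.73×9 + 640.35×4 + 2483.85×8 + 398.35×10 = 4324.4 + 4335.57 + 2561.4 + 19870.8 + 3983.5 = 35075.67
ΣP(2016)·Q(2016) = 136.43×40 + 657.42×9 + 590.88×4 + 3160.00×8 + 280.42×10 = 5457.2 + 5916.78 + 2363.52 + 25280 + 2804.2 = 41821.7
Index = 35075.67 / 41821.7 × 100 = 83.8695

83.9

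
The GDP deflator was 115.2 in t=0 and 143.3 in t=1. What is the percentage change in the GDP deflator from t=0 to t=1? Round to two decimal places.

Change = (143.3 − 115.2) / 115.2 × 100
       = 28.1 / 115.2 × 100 = 24.3924%

24.39%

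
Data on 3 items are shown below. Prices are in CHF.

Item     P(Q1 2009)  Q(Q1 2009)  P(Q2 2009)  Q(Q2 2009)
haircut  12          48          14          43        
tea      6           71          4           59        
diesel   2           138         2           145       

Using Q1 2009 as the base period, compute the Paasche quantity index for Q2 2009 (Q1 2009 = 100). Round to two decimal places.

91.56

Paasche quantity index uses current-period prices as weights.
ΣP(Q2 2009)·Q(Q2 2009) = 14×43 + 4×59 + 2×145 = 602 + 236 + 290 = 1128
ΣP(Q2 2009)·Q(Q1 2009) = 14×48 + 4×71 + 2×138 = 672 + 284 + 276 = 1232
Index = 1128 / 1232 × 100 = 91.5584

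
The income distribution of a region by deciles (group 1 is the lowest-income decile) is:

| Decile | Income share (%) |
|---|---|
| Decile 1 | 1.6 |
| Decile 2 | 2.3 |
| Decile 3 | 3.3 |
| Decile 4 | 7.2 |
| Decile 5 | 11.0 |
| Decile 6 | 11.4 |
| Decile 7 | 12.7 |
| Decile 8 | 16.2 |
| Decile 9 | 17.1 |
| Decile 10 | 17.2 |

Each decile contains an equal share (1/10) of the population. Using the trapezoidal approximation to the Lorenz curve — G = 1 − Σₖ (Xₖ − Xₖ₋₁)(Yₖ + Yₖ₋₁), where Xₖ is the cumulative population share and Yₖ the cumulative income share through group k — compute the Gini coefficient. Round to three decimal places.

0.325

Cumulative income shares Yₖ: 0.0160, 0.0390, 0.0720, 0.1440, 0.2540, 0.3680, 0.4950, 0.6570, 0.8280, 1.0000
Σ (Xₖ−Xₖ₋₁)(Yₖ+Yₖ₋₁) = (1/10)(0.0160+0.0000) + (1/10)(0.0390+0.0160) + (1/10)(0.0720+0.0390) + (1/10)(0.1440+0.0720) + (1/10)(0.2540+0.1440) + (1/10)(0.3680+0.2540) + (1/10)(0.4950+0.3680) + (1/10)(0.6570+0.4950) + (1/10)(0.8280+0.6570) + (1/10)(1.0000+0.8280)
  = 0.0016 + 0.0055 + 0.0111 + 0.0216 + 0.0398 + 0.0622 + 0.0863 + 0.1152 + 0.1485 + 0.1828 = 0.6746
G = 1 − 0.6746 = 0.3254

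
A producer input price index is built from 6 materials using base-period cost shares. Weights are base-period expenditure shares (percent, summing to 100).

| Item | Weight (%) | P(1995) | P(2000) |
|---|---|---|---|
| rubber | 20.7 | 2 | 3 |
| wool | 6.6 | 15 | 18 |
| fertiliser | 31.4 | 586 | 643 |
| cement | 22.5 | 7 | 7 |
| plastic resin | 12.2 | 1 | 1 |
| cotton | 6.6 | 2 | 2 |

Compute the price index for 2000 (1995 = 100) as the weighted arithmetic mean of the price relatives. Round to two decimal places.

rubber: 20.7 × (3/2) = 20.7 × 1.500000 = 31.0500
wool: 6.6 × (18/15) = 6.6 × 1.200000 = 7.9200
fertiliser: 31.4 × (643/586) = 31.4 × 1.097270 = 34.4543
cement: 22.5 × (7/7) = 22.5 × 1.000000 = 22.5000
plastic resin: 12.2 × (1/1) = 12.2 × 1.000000 = 12.2000
cotton: 6.6 × (2/2) = 6.6 × 1.000000 = 6.6000
Index = Σ wᵢ·(p₁ᵢ/p₀ᵢ) = 31.0500 + 7.9200 + 34.4543 + 22.5000 + 12.2000 + 6.6000 = 114.7243

114.72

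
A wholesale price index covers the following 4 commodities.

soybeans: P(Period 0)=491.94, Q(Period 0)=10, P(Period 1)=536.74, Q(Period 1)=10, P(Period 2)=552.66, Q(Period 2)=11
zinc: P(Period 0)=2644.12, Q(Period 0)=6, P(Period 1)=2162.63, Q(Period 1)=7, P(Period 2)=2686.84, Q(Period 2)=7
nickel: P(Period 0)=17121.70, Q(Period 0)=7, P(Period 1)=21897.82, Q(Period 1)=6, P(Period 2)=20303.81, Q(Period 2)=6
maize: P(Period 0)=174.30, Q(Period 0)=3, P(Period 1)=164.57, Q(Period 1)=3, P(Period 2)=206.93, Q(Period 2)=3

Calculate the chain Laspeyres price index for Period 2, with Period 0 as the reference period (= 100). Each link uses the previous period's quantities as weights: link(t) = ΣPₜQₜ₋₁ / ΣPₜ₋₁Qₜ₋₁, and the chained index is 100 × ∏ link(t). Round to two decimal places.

117.45

Link Period 0→Period 1:
ΣP(Period 1)Q(Period 0) = 536.74×10 + 2162.63×6 + 21897.82×7 + 164.57×3 = 5367.4 + 12975.78 + 153284.74 + 493.71 = 172121.63
ΣP(Period 0)Q(Period 0) = 491.94×10 + 2644.12×6 + 17121.70×7 + 174.30×3 = 4919.4 + 15864.72 + 119851.9 + 522.9 = 141158.92
link = 172121.63/141158.92 = 1.219346
Link Period 1→Period 2:
ΣP(Period 2)Q(Period 1) = 552.66×10 + 2686.84×7 + 20303.81×6 + 206.93×3 = 5526.6 + 18807.88 + 121822.86 + 620.79 = 146778.13
ΣP(Period 1)Q(Period 1) = 536.74×10 + 2162.63×7 + 21897.82×6 + 164.57×3 = 5367.4 + 15138.41 + 131386.92 + 493.71 = 152386.44
link = 146778.13/152386.44 = 0.963197
Chained index = 100 × 1.219346 × 0.963197 = 117.4471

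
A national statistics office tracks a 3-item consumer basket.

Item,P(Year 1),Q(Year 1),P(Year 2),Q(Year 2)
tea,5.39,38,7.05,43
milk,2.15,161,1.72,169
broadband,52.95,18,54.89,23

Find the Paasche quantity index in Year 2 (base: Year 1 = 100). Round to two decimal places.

121.10

Paasche quantity index uses current-period prices as weights.
ΣP(Year 2)·Q(Year 2) = 7.05×43 + 1.72×169 + 54.89×23 = 303.15 + 290.68 + 1262.47 = 1856.3
ΣP(Year 2)·Q(Year 1) = 7.05×38 + 1.72×161 + 54.89×18 = 267.9 + 276.92 + 988.02 = 1532.84
Index = 1856.3 / 1532.84 × 100 = 121.1020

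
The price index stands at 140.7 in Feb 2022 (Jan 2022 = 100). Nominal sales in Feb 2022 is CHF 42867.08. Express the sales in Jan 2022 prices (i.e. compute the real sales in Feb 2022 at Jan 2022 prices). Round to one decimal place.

30467.0

Real = Nominal ÷ (Index/100) = 42867.08 ÷ (140.7/100)
     = 42867.08 ÷ 1.407 = 30467.0078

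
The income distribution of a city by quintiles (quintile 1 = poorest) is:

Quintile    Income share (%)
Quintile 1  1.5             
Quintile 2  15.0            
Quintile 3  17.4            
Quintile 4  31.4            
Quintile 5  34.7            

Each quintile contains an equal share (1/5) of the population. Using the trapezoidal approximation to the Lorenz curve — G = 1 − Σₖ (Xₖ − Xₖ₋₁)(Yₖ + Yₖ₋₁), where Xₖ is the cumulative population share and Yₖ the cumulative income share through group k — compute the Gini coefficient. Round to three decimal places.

0.331

Cumulative income shares Yₖ: 0.0150, 0.1650, 0.3390, 0.6530, 1.0000
Σ (Xₖ−Xₖ₋₁)(Yₖ+Yₖ₋₁) = (1/5)(0.0150+0.0000) + (1/5)(0.1650+0.0150) + (1/5)(0.3390+0.1650) + (1/5)(0.6530+0.3390) + (1/5)(1.0000+0.6530)
  = 0.0030 + 0.0360 + 0.1008 + 0.1984 + 0.3306 = 0.6688
G = 1 − 0.6688 = 0.3312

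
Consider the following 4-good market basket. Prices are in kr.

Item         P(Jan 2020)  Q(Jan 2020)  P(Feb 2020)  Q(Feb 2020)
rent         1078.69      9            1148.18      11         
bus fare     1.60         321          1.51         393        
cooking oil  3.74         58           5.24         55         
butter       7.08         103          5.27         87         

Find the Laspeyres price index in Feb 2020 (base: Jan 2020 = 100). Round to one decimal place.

104.5

Laspeyres price index uses base-period quantities as weights.
ΣP(Feb 2020)·Q(Jan 2020) = 1148.18×9 + 1.51×321 + 5.24×58 + 5.27×103 = 10333.62 + 484.71 + 303.92 + 542.81 = 11665.06
ΣP(Jan 2020)·Q(Jan 2020) = 1078.69×9 + 1.60×321 + 3.74×58 + 7.08×103 = 9708.21 + 513.6 + 216.92 + 729.24 = 11167.97
Index = 11665.06 / 11167.97 × 100 = 104.4510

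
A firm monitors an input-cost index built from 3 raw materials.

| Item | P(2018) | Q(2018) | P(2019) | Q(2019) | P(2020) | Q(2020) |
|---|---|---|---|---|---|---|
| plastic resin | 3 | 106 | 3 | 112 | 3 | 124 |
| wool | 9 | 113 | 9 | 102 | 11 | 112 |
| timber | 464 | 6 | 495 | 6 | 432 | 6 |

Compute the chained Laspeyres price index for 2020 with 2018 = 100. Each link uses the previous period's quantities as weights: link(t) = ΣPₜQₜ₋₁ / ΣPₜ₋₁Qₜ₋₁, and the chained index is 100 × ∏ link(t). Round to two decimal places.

100.21

Link 2018→2019:
ΣP(2019)Q(2018) = 3×106 + 9×113 + 495×6 = 318 + 1017 + 2970 = 4305
ΣP(2018)Q(2018) = 3×106 + 9×113 + 464×6 = 318 + 1017 + 2784 = 4119
link = 4305/4119 = 1.045157
Link 2019→2020:
ΣP(2020)Q(2019) = 3×112 + 11×102 + 432×6 = 336 + 1122 + 2592 = 4050
ΣP(2019)Q(2019) = 3×112 + 9×102 + 495×6 = 336 + 918 + 2970 = 4224
link = 4050/4224 = 0.958807
Chained index = 100 × 1.045157 × 0.958807 = 100.2103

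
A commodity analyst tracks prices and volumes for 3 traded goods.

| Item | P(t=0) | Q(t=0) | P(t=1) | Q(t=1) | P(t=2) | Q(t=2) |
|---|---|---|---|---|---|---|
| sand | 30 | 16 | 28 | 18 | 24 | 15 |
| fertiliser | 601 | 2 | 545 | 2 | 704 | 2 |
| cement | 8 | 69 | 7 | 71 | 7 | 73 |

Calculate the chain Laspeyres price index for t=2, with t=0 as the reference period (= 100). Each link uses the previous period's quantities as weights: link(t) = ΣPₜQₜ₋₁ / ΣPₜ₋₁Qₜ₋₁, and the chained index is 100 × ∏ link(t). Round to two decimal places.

101.11

Link t=0→t=1:
ΣP(t=1)Q(t=0) = 28×16 + 545×2 + 7×69 = 448 + 1090 + 483 = 2021
ΣP(t=0)Q(t=0) = 30×16 + 601×2 + 8×69 = 480 + 1202 + 552 = 2234
link = 2021/2234 = 0.904655
Link t=1→t=2:
ΣP(t=2)Q(t=1) = 24×18 + 704×2 + 7×71 = 432 + 1408 + 497 = 2337
ΣP(t=1)Q(t=1) = 28×18 + 545×2 + 7×71 = 504 + 1090 + 497 = 2091
link = 2337/2091 = 1.117647
Chained index = 100 × 0.904655 × 1.117647 = 101.1085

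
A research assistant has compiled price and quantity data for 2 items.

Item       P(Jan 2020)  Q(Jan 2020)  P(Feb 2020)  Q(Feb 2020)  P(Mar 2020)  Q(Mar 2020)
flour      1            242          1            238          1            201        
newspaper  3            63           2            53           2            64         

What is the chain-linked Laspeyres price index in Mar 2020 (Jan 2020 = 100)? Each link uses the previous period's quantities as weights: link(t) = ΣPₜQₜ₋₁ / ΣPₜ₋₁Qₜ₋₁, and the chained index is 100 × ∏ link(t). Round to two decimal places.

Link Jan 2020→Feb 2020:
ΣP(Feb 2020)Q(Jan 2020) = 1×242 + 2×63 = 242 + 126 = 368
ΣP(Jan 2020)Q(Jan 2020) = 1×242 + 3×63 = 242 + 189 = 431
link = 368/431 = 0.853828
Link Feb 2020→Mar 2020:
ΣP(Mar 2020)Q(Feb 2020) = 1×238 + 2×53 = 238 + 106 = 344
ΣP(Feb 2020)Q(Feb 2020) = 1×238 + 2×53 = 238 + 106 = 344
link = 344/344 = 1.000000
Chained index = 100 × 0.853828 × 1.000000 = 85.3828

85.38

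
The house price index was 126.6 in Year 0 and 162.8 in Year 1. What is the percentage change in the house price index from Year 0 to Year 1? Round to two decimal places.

28.59%

Change = (162.8 − 126.6) / 126.6 × 100
       = 36.2 / 126.6 × 100 = 28.5940%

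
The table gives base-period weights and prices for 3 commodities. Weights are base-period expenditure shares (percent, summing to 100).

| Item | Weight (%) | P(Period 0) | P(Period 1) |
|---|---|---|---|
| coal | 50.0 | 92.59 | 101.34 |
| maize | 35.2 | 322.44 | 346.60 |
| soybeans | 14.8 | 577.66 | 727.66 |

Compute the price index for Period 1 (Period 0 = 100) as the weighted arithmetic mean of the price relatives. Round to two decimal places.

coal: 50.0 × (101.34/92.59) = 50.0 × 1.094503 = 54.7251
maize: 35.2 × (346.60/322.44) = 35.2 × 1.074929 = 37.8375
soybeans: 14.8 × (727.66/577.66) = 14.8 × 1.259668 = 18.6431
Index = Σ wᵢ·(p₁ᵢ/p₀ᵢ) = 54.7251 + 37.8375 + 18.6431 = 111.2057

111.21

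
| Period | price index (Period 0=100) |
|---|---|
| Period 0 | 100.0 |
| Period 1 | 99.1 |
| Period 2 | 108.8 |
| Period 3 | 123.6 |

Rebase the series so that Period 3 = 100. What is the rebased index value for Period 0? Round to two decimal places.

80.91

Rebased(Period 0) = 100.0 / 123.6 × 100 = 80.9061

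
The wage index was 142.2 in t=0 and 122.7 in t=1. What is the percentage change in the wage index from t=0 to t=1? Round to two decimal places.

-13.71%

Change = (122.7 − 142.2) / 142.2 × 100
       = -19.5 / 142.2 × 100 = -13.7131%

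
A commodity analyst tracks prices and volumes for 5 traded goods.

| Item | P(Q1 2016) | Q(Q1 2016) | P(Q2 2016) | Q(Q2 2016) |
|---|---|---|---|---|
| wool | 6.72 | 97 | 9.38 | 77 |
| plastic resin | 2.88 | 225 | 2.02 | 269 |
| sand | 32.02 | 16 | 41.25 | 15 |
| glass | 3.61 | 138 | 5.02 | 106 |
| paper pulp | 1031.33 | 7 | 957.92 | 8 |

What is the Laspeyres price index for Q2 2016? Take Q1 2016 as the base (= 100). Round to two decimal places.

98.88

Laspeyres price index uses base-period quantities as weights.
ΣP(Q2 2016)·Q(Q1 2016) = 9.38×97 + 2.02×225 + 41.25×16 + 5.02×138 + 957.92×7 = 909.86 + 454.5 + 660 + 692.76 + 6705.44 = 9422.56
ΣP(Q1 2016)·Q(Q1 2016) = 6.72×97 + 2.88×225 + 32.02×16 + 3.61×138 + 1031.33×7 = 651.84 + 648 + 512.32 + 498.18 + 7219.31 = 9529.65
Index = 9422.56 / 9529.65 × 100 = 98.8762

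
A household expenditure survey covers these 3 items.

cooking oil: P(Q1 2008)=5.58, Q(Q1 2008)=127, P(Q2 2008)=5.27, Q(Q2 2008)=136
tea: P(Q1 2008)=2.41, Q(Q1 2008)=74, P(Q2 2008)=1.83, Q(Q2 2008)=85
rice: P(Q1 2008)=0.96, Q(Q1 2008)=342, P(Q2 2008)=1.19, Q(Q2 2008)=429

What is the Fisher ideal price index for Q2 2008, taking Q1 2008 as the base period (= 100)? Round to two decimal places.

100.11

Laspeyres component (base-period weights):
ΣP(Q2 2008)Q(Q1 2008) = 5.27×127 + 1.83×74 + 1.19×342 = 669.29 + 135.42 + 406.98 = 1211.69
ΣP(Q1 2008)Q(Q1 2008) = 5.58×127 + 2.41×74 + 0.96×342 = 708.66 + 178.34 + 328.32 = 1215.32
L = 1211.69 / 1215.32 × 100 = 99.7013
Paasche component (current-period weights):
ΣP(Q2 2008)Q(Q2 2008) = 5.27×136 + 1.83×85 + 1.19×429 = 716.72 + 155.55 + 510.51 = 1382.78
ΣP(Q1 2008)Q(Q2 2008) = 5.58×136 + 2.41×85 + 0.96×429 = 758.88 + 204.85 + 411.84 = 1375.57
P = 1382.78 / 1375.57 × 100 = 100.5241
Fisher = √(L × P) = √(99.7013 × 100.5241) = 100.1119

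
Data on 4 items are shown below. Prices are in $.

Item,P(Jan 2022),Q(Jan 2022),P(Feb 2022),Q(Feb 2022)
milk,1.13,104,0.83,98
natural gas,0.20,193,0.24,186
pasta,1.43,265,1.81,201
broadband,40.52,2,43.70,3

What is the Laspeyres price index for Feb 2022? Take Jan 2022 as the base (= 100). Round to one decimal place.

Laspeyres price index uses base-period quantities as weights.
ΣP(Feb 2022)·Q(Jan 2022) = 0.83×104 + 0.24×193 + 1.81×265 + 43.70×2 = 86.32 + 46.32 + 479.65 + 87.4 = 699.69
ΣP(Jan 2022)·Q(Jan 2022) = 1.13×104 + 0.20×193 + 1.43×265 + 40.52×2 = 117.52 + 38.6 + 378.95 + 81.04 = 616.11
Index = 699.69 / 616.11 × 100 = 113.5658

113.6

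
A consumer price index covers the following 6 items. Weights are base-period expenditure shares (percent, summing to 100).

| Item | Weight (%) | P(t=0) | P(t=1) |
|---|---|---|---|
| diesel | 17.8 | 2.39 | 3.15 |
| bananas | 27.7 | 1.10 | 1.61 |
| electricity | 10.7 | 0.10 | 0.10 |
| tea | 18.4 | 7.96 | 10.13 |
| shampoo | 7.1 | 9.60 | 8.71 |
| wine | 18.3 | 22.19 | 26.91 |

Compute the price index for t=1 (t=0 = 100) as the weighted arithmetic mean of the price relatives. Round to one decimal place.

126.8

diesel: 17.8 × (3.15/2.39) = 17.8 × 1.317992 = 23.4603
bananas: 27.7 × (1.61/1.10) = 27.7 × 1.463636 = 40.5427
electricity: 10.7 × (0.10/0.10) = 10.7 × 1.000000 = 10.7000
tea: 18.4 × (10.13/7.96) = 18.4 × 1.272613 = 23.4161
shampoo: 7.1 × (8.71/9.60) = 7.1 × 0.907292 = 6.4418
wine: 18.3 × (26.91/22.19) = 18.3 × 1.212708 = 22.1926
Index = Σ wᵢ·(p₁ᵢ/p₀ᵢ) = 23.4603 + 40.5427 + 10.7000 + 23.4161 + 6.4418 + 22.1926 = 126.7534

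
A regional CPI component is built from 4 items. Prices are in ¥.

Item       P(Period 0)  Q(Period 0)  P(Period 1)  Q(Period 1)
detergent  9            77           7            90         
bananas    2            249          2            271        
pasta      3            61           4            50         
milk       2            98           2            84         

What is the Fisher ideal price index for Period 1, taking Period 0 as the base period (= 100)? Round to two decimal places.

Laspeyres component (base-period weights):
ΣP(Period 1)Q(Period 0) = 7×77 + 2×249 + 4×61 + 2×98 = 539 + 498 + 244 + 196 = 1477
ΣP(Period 0)Q(Period 0) = 9×77 + 2×249 + 3×61 + 2×98 = 693 + 498 + 183 + 196 = 1570
L = 1477 / 1570 × 100 = 94.0764
Paasche component (current-period weights):
ΣP(Period 1)Q(Period 1) = 7×90 + 2×271 + 4×50 + 2×84 = 630 + 542 + 200 + 168 = 1540
ΣP(Period 0)Q(Period 1) = 9×90 + 2×271 + 3×50 + 2×84 = 810 + 542 + 150 + 168 = 1670
P = 1540 / 1670 × 100 = 92.2156
Fisher = √(L × P) = √(94.0764 × 92.2156) = 93.1414

93.14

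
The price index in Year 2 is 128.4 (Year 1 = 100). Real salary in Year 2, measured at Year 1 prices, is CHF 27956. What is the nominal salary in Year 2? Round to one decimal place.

35895.5

Nominal = Real × (Index/100) = 27956 × (128.4/100)
        = 27956 × 1.284 = 35895.5040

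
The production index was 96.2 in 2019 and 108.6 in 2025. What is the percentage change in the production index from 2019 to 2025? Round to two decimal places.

Change = (108.6 − 96.2) / 96.2 × 100
       = 12.4 / 96.2 × 100 = 12.8898%

12.89%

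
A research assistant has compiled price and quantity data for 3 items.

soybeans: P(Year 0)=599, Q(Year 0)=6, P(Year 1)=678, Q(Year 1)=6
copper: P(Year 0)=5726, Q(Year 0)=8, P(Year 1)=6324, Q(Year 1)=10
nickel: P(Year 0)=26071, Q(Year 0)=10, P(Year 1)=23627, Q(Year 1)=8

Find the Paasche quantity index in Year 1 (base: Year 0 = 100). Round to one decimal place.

Paasche quantity index uses current-period prices as weights.
ΣP(Year 1)·Q(Year 1) = 678×6 + 6324×10 + 23627×8 = 4068 + 63240 + 189016 = 256324
ΣP(Year 1)·Q(Year 0) = 678×6 + 6324×8 + 23627×10 = 4068 + 50592 + 236270 = 290930
Index = 256324 / 290930 × 100 = 88.1050

88.1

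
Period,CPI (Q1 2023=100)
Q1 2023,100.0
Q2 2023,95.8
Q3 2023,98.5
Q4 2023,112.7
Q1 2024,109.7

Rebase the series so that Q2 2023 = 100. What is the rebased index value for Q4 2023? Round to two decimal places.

Rebased(Q4 2023) = 112.7 / 95.8 × 100 = 117.6409

117.64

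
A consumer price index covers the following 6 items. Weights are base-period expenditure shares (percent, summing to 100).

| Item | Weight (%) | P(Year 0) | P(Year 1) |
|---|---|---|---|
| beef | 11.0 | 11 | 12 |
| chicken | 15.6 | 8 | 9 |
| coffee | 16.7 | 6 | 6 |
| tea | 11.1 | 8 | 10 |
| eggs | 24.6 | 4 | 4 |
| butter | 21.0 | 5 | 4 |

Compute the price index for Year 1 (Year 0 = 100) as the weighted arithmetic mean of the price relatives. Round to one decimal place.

101.5

beef: 11.0 × (12/11) = 11.0 × 1.090909 = 12.0000
chicken: 15.6 × (9/8) = 15.6 × 1.125000 = 17.5500
coffee: 16.7 × (6/6) = 16.7 × 1.000000 = 16.7000
tea: 11.1 × (10/8) = 11.1 × 1.250000 = 13.8750
eggs: 24.6 × (4/4) = 24.6 × 1.000000 = 24.6000
butter: 21.0 × (4/5) = 21.0 × 0.800000 = 16.8000
Index = Σ wᵢ·(p₁ᵢ/p₀ᵢ) = 12.0000 + 17.5500 + 16.7000 + 13.8750 + 24.6000 + 16.8000 = 101.5250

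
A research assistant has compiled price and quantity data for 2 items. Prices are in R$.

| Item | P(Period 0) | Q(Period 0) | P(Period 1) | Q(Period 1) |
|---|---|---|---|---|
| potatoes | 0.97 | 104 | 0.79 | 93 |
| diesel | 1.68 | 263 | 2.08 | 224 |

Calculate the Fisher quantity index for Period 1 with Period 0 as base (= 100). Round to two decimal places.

Laspeyres component (base-period weights):
ΣP(Period 0)Q(Period 1) = 0.97×93 + 1.68×224 = 90.21 + 376.32 = 466.53
ΣP(Period 0)Q(Period 0) = 0.97×104 + 1.68×263 = 100.88 + 441.84 = 542.72
L = 466.53 / 542.72 × 100 = 85.9615
Paasche component (current-period weights):
ΣP(Period 1)Q(Period 1) = 0.79×93 + 2.08×224 = 73.47 + 465.92 = 539.39
ΣP(Period 1)Q(Period 0) = 0.79×104 + 2.08×263 = 82.16 + 547.04 = 629.2
P = 539.39 / 629.2 × 100 = 85.7263
Fisher = √(L × P) = √(85.9615 × 85.7263) = 85.8438

85.84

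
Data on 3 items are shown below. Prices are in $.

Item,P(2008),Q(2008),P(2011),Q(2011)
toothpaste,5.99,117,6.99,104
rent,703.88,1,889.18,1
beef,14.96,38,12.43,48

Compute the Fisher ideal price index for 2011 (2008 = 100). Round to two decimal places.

Laspeyres component (base-period weights):
ΣP(2011)Q(2008) = 6.99×117 + 889.18×1 + 12.43×38 = 817.83 + 889.18 + 472.34 = 2179.35
ΣP(2008)Q(2008) = 5.99×117 + 703.88×1 + 14.96×38 = 700.83 + 703.88 + 568.48 = 1973.19
L = 2179.35 / 1973.19 × 100 = 110.4481
Paasche component (current-period weights):
ΣP(2011)Q(2011) = 6.99×104 + 889.18×1 + 12.43×48 = 726.96 + 889.18 + 596.64 = 2212.78
ΣP(2008)Q(2011) = 5.99×104 + 703.88×1 + 14.96×48 = 622.96 + 703.88 + 718.08 = 2044.92
P = 2212.78 / 2044.92 × 100 = 108.2086
Fisher = √(L × P) = √(110.4481 × 108.2086) = 109.3226

109.32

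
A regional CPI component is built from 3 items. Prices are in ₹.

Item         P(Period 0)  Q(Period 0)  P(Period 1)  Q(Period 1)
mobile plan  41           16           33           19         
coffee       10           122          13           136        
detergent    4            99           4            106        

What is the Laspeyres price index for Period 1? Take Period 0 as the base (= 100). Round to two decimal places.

110.48

Laspeyres price index uses base-period quantities as weights.
ΣP(Period 1)·Q(Period 0) = 33×16 + 13×122 + 4×99 = 528 + 1586 + 396 = 2510
ΣP(Period 0)·Q(Period 0) = 41×16 + 10×122 + 4×99 = 656 + 1220 + 396 = 2272
Index = 2510 / 2272 × 100 = 110.4754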